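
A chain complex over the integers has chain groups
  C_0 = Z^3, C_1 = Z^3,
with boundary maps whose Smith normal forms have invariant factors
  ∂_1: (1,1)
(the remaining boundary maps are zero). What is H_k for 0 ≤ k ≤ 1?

H_0 = Z,  H_1 = Z.

H_0: b_0 = 3 − 0 − 2 = 1; torsion from ∂_1 factors > 1: none. So H_0 = Z.
H_1: b_1 = 3 − 2 − 0 = 1; torsion from ∂_2 factors > 1: none. So H_1 = Z.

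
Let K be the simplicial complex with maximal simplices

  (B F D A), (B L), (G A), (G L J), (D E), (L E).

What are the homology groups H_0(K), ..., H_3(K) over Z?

H_0 ≅ Z,  H_1 ≅ Z^2,  H_2 = 0,  H_3 = 0.

Fix the vertex order A < B < D < E < F < G < J < L and write every simplex with vertices in increasing order. Then dim K = 3 and the simplices of K are:

  0-simplices (8): A, B, D, E, F, G, J, L
  1-simplices (13): AB, AD, AF, AG, BD, BF, BL, DE, DF, EL, GJ, GL, JL
  2-simplices (5): ABD, ABF, ADF, BDF, GJL
  3-simplices (1): ABDF

so the chain groups are C_0 ≅ Z^8, C_1 ≅ Z^13, C_2 ≅ Z^5, C_3 ≅ Z^1.

∂_1: C_1 → C_0 is given by ∂[p,q] = [q] − [p]. For instance
  ∂AF = F − A.
This gives a 8×13 integer matrix of rank 7; reducing to Smith normal form yields diagonal entries (1,1,1,1,1,1,1).

Boundary ∂_2: C_2 → C_1 maps a triangle to the signed sum of its edges. For instance
  ∂ABF = BF − AF + AB,
  ∂ADF = DF − AF + AD.
As a 13×5 matrix over Z this has rank 4, with invariant factors (1,1,1,1).

The boundary map ∂_3: C_3 → C_2 sends each 3-simplex σ to the alternating sum Σ_i (−1)^i (σ with its i-th vertex removed). For instance
  ∂ABDF = BDF − ADF + ABF − ABD.
This gives a 5×1 integer matrix of rank 1; reducing to Smith normal form yields diagonal entries (1).

Computing H_k = (kernel of ∂_k) / (image of ∂_{k+1}):

  H_0: rank C_0 − rank ∂_1 = 8 − 7 = 1, and the invariant factors of ∂_1 are all 1, so H_0 = Z.
  H_1: rank ker ∂_1 − rank ∂_2 = (13 − 7) − 4 = 2, and the invariant factors of ∂_2 are all 1, so H_1 = Z^2.
  H_2: rank ker ∂_2 − rank ∂_3 = (5 − 4) − 1 = 0, and the invariant factors of ∂_3 are all 1, so H_2 = 0.
  H_3: rank ker ∂_3 − rank ∂_4 = (1 − 1) − 0 = 0, and there is no ∂_4, so H_3 = 0.

As a check, the Euler characteristic is 8 − 13 + 5 − 1 = -1, which agrees with 1 − 2 + 0 − 0 = -1.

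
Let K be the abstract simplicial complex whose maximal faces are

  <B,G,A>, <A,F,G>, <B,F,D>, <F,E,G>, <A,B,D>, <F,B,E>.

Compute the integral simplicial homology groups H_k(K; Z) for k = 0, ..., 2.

Fix the vertex order A < B < D < E < F < G and write every simplex with vertices in increasing order. Then dim K = 2 and the simplices of K are:

  0-simplices (6): A, B, D, E, F, G
  1-simplices (12): AB, AD, AF, AG, BD, BE, BF, BG, DF, EF, EG, FG
  2-simplices (6): ABD, ABG, AFG, BDF, BEF, EFG

giving chain groups C_0 ≅ Z^6, C_1 ≅ Z^12, C_2 ≅ Z^6.

The boundary map ∂_1: C_1 → C_0 maps an edge to its endpoints' difference, ∂[p,q] = q − p.
This gives a 6×12 integer matrix of rank 5; reducing to Smith normal form yields diagonal entries (1,1,1,1,1).

The boundary map ∂_2: C_2 → C_1 sends each 2-simplex [p,q,r] to [q,r] − [p,r] + [p,q]. For instance
  ∂EFG = FG − EG + EF,
  ∂ABD = BD − AD + AB.
This gives a 12×6 integer matrix of rank 6; reducing to Smith normal form yields diagonal entries (1,1,1,1,1,1).

Now H_k = ker ∂_k / im ∂_{k+1}, so:

  H_0: rank C_0 − rank ∂_1 = 6 − 5 = 1, and the invariant factors of ∂_1 are all 1, so H_0 = Z.
  H_1: rank ker ∂_1 − rank ∂_2 = (12 − 5) − 6 = 1, and the invariant factors of ∂_2 are all 1, so H_1 = Z.
  H_2: rank ker ∂_2 − rank ∂_3 = (6 − 6) − 0 = 0, and there is no ∂_3, so H_2 = 0.

As a check, the Euler characteristic is 6 − 12 + 6 = 0, which agrees with 1 − 1 + 0 = 0.
(K is a triangulation of the cylinder S^1 x I.)

H_0 = Z,  H_1 = Z,  H_2 = 0.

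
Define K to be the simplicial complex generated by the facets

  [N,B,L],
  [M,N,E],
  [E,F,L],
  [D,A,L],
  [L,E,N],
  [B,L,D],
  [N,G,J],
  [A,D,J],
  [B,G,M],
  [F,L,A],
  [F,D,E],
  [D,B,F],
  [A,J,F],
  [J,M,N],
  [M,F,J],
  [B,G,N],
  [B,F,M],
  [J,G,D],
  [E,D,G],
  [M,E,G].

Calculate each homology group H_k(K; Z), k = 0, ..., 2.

H_0 ≅ Z,  H_1 ≅ Z × Z/2,  H_2 = 0.

We work with the vertex ordering A < B < D < E < F < G < J < L < M < N. The simplices of K, each written with vertices in increasing order, are:

  0-simplices (10): A, B, D, E, F, G, J, L, M, N
  1-simplices (30): AD, AF, AJ, AL, BD, BF, BG, BL, BM, BN, DE, DF, DG, DJ, DL, EF, EG, EL, EM, EN, FJ, FL, FM, GJ, GM, GN, JM, JN, LN, MN
  2-simplices (20): ADJ, ADL, AFJ, AFL, BDF, BDL, BFM, BGM, BGN, BLN, DEF, DEG, DGJ, EFL, EGM, ELN, EMN, FJM, GJN, JMN

so the chain groups are C_0 ≅ Z^10, C_1 ≅ Z^30, C_2 ≅ Z^20.

The boundary map ∂_1: C_1 → C_0 maps an edge to its endpoints' difference, ∂[p,q] = q − p. For instance
  ∂BG = G − B.
The 10×30 boundary matrix has rank 9 and Smith normal form diag(1,1,1,1,1,1,1,1,1).

∂_2: C_2 → C_1 sends each 2-simplex [p,q,r] to [q,r] − [p,r] + [p,q]. For instance
  ∂EGM = GM − EM + EG,
  ∂EMN = MN − EN + EM.
As a 30×20 matrix over Z this has rank 20, with invariant factors (1,1,1,1,1,1,1,1,1,1,1,1,1,1,1,1,1,1,1,2).

Computing H_k = (kernel of ∂_k) / (image of ∂_{k+1}):

  H_0: rank C_0 − rank ∂_1 = 10 − 9 = 1, and the invariant factors of ∂_1 are all 1, so H_0 = Z.
  H_1: rank ker ∂_1 − rank ∂_2 = (30 − 9) − 20 = 1, and ∂_2 has invariant factor 2 > 1, so H_1 = Z × Z/2.
  H_2: rank ker ∂_2 − rank ∂_3 = (20 − 20) − 0 = 0, and there is no ∂_3, so H_2 = 0.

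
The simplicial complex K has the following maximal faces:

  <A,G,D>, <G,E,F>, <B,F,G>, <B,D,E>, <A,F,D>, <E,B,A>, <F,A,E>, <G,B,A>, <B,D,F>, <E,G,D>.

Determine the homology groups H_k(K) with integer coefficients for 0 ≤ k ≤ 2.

K has 6 vertices, 15 edges, 10 triangles.
rank ∂_0 = 0, rank ∂_1 = 5 ⇒ b_0 = 6 − 0 − 5 = 1; all invariant factors of ∂_1 are 1 so no torsion. So H_0 = Z.
rank ∂_1 = 5, rank ∂_2 = 10 ⇒ b_1 = 15 − 5 − 10 = 0; ∂_2 has invariant factor(s) [2] giving torsion. So H_1 = Z/2.
rank ∂_2 = 10, rank ∂_3 = 0 ⇒ b_2 = 10 − 10 − 0 = 0. So H_2 = 0.

H_0 ≅ Z,  H_1 ≅ Z/2,  H_2 = 0.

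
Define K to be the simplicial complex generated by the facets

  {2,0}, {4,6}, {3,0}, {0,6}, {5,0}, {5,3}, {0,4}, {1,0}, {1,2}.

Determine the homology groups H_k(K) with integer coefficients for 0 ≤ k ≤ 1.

Order the vertices as 0 < 1 < 2 < 3 < 4 < 5 < 6. Listing each simplex with vertices in this order, K has dimension 1 with simplices:

  0-simplices (7): [0], [1], [2], [3], [4], [5], [6]
  1-simplices (9): [0,1], [0,2], [0,3], [0,4], [0,5], [0,6], [1,2], [3,5], [4,6]

so the chain groups are C_0 ≅ Z^7, C_1 ≅ Z^9.

Boundary ∂_1: C_1 → C_0 sends each edge [p,q] (with p < q) to q − p. For instance
  ∂[0,2] = [2] − [0].
As a 7×9 matrix over Z this has rank 6, with invariant factors (1,1,1,1,1,1).

Now H_k = ker ∂_k / im ∂_{k+1}, so:

  H_0: rank C_0 − rank ∂_1 = 7 − 6 = 1, and the invariant factors of ∂_1 are all 1, so H_0 ≅ Z.
  H_1: rank ker ∂_1 − rank ∂_2 = (9 − 6) − 0 = 3, and there is no ∂_2, so H_1 ≅ Z^3.

As a check, the Euler characteristic is 7 − 9 = -2, which agrees with 1 − 3 = -2.

H_0 = Z,  H_1 = Z^3.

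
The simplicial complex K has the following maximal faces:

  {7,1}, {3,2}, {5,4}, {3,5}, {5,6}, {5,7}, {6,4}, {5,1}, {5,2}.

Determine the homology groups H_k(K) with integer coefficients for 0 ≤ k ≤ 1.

Fix the vertex order 1 < 2 < 3 < 4 < 5 < 6 < 7 and write every simplex with vertices in increasing order. Then dim K = 1 and the simplices of K are:

  0-simplices (7): [1], [2], [3], [4], [5], [6], [7]
  1-simplices (9): [1,5], [1,7], [2,3], [2,5], [3,5], [4,5], [4,6], [5,6], [5,7]

so the chain groups are C_0 ≅ Z^7, C_1 ≅ Z^9.

∂_1: C_1 → C_0 is given by ∂[p,q] = [q] − [p]. For instance
  ∂[2,5] = [5] − [2].
As a 7×9 matrix over Z this has rank 6, with invariant factors (1,1,1,1,1,1).

Computing H_k = (kernel of ∂_k) / (image of ∂_{k+1}):

  H_0: rank C_0 − rank ∂_1 = 7 − 6 = 1, and the invariant factors of ∂_1 are all 1, so H_0 = Z.
  H_1: rank ker ∂_1 − rank ∂_2 = (9 − 6) − 0 = 3, and there is no ∂_2, so H_1 = Z^3.

As a check, the Euler characteristic is 7 − 9 = -2, which agrees with 1 − 3 = -2.

H_0 ≅ Z,  H_1 ≅ Z^3.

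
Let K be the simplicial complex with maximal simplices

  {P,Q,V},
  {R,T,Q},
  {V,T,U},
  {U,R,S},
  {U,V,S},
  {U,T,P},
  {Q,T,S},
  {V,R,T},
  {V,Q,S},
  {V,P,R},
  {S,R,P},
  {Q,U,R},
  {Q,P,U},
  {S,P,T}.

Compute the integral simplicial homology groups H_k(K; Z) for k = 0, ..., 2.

H_0 ≅ Z,  H_1 ≅ Z^2,  H_2 ≅ Z.

Take the total order P < Q < R < S < T < U < V on the vertex set. Then K (dimension 2) consists of the simplices:

  0-simplices (7): P, Q, R, S, T, U, V
  1-simplices (21): PQ, PR, PS, PT, PU, PV, QR, QS, QT, QU, QV, RS, RT, RU, RV, ST, SU, SV, TU, TV, UV
  2-simplices (14): PQU, PQV, PRS, PRV, PST, PTU, QRT, QRU, QST, QSV, RSU, RTV, SUV, TUV

so the chain groups are C_0 ≅ Z^7, C_1 ≅ Z^21, C_2 ≅ Z^14.

Boundary ∂_1: C_1 → C_0 sends each edge [p,q] (with p < q) to q − p.
As a 7×21 matrix over Z this has rank 6, with invariant factors (1,1,1,1,1,1).

∂_2: C_2 → C_1 maps a triangle to the signed sum of its edges. For instance
  ∂QST = ST − QT + QS,
  ∂RSU = SU − RU + RS.
This gives a 21×14 integer matrix of rank 13; reducing to Smith normal form yields diagonal entries (1,1,1,1,1,1,1,1,1,1,1,1,1).

Now H_k = ker ∂_k / im ∂_{k+1}, so:

  H_0: rank C_0 − rank ∂_1 = 7 − 6 = 1, and the invariant factors of ∂_1 are all 1, so H_0 ≅ Z.
  H_1: rank ker ∂_1 − rank ∂_2 = (21 − 6) − 13 = 2, and the invariant factors of ∂_2 are all 1, so H_1 ≅ Z^2.
  H_2: rank ker ∂_2 − rank ∂_3 = (14 − 13) − 0 = 1, and there is no ∂_3, so H_2 ≅ Z.

(K is a triangulation of the torus T^2.)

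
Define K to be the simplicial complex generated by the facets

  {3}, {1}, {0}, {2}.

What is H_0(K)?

H_0 = Z^4.

Take the total order 0 < 1 < 2 < 3 on the vertex set. Then K (dimension 0) consists of the simplices:

  0-simplices (4): [0], [1], [2], [3]

giving chain groups C_0 ≅ Z^4.

Reading off H_k = ker ∂_k / im ∂_{k+1}:

  H_0: rank C_0 − rank ∂_1 = 4 − 0 = 4, and there is no ∂_1, so H_0 ≅ Z^4.

(K is a triangulation of a set of 4 points.)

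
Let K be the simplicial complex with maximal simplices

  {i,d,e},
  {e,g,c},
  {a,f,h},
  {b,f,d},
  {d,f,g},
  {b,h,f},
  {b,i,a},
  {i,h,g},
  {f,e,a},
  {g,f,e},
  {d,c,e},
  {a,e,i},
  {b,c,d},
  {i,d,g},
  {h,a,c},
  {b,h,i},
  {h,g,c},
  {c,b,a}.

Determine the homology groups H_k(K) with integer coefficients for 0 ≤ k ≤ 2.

Order the vertices as a < b < c < d < e < f < g < h < i. Listing each simplex with vertices in this order, K has dimension 2 with simplices:

  0-simplices (9): a, b, c, d, e, f, g, h, i
  1-simplices (27): ab, ac, ae, af, ah, ai, bc, bd, bf, bh, bi, cd, ce, cg, ch, de, df, dg, di, ef, eg, ei, fg, fh, gh, gi, hi
  2-simplices (18): abc, abi, ach, aef, aei, afh, bcd, bdf, bfh, bhi, cde, ceg, cgh, dei, dfg, dgi, efg, ghi

so the chain groups are C_0 ≅ Z^9, C_1 ≅ Z^27, C_2 ≅ Z^18.

The boundary map ∂_1: C_1 → C_0 maps an edge to its endpoints' difference, ∂[p,q] = q − p.
The resulting 9×27 matrix has rank 8, and its Smith normal form has invariant factors (1,1,1,1,1,1,1,1).

Boundary ∂_2: C_2 → C_1 acts by ∂[p,q,r] = [q,r] − [p,r] + [p,q]. For instance
  ∂ceg = eg − cg + ce,
  ∂afh = fh − ah + af.
This gives a 27×18 integer matrix of rank 18; reducing to Smith normal form yields diagonal entries (1,1,1,1,1,1,1,1,1,1,1,1,1,1,1,1,1,2).

Now H_k = ker ∂_k / im ∂_{k+1}, so:

  H_0: rank C_0 − rank ∂_1 = 9 − 8 = 1, and the invariant factors of ∂_1 are all 1, so H_0 = Z.
  H_1: rank ker ∂_1 − rank ∂_2 = (27 − 8) − 18 = 1, and ∂_2 has invariant factor 2 > 1, so H_1 = Z ⊕ Z/2.
  H_2: rank ker ∂_2 − rank ∂_3 = (18 − 18) − 0 = 0, and there is no ∂_3, so H_2 = 0.

H_0 = Z,  H_1 = Z ⊕ Z/2,  H_2 = 0.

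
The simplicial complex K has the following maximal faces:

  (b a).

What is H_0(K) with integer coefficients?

Order the vertices as a < b. Listing each simplex with vertices in this order, K has dimension 1 with simplices:

  0-simplices (2): a, b
  1-simplices (1): ab

Hence C_0 ≅ Z^2, C_1 ≅ Z^1.

Boundary ∂_1: C_1 → C_0 is given by ∂[p,q] = [q] − [p].
This gives a 2×1 integer matrix of rank 1; reducing to Smith normal form yields diagonal entries (1).

Reading off H_k = ker ∂_k / im ∂_{k+1}:

  H_0: rank C_0 − rank ∂_1 = 2 − 1 = 1, and the invariant factors of ∂_1 are all 1, so H_0 ≅ Z.

H_0 = Z.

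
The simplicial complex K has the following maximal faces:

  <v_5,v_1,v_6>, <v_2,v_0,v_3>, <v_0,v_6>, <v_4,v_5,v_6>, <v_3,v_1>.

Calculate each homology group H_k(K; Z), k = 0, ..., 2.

Fix the vertex order v_0 < v_1 < v_2 < v_3 < v_4 < v_5 < v_6 and write every simplex with vertices in increasing order. Then dim K = 2 and the simplices of K are:

  0-simplices (7): [v_0], [v_1], [v_2], [v_3], [v_4], [v_5], [v_6]
  1-simplices (10): [v_0,v_2], [v_0,v_3], [v_0,v_6], [v_1,v_3], [v_1,v_5], [v_1,v_6], [v_2,v_3], [v_4,v_5], [v_4,v_6], [v_5,v_6]
  2-simplices (3): [v_0,v_2,v_3], [v_1,v_5,v_6], [v_4,v_5,v_6]

so the chain groups are C_0 ≅ Z^7, C_1 ≅ Z^10, C_2 ≅ Z^3.

∂_1: C_1 → C_0 sends each edge [p,q] (with p < q) to q − p.
The resulting 7×10 matrix has rank 6, and its Smith normal form has invariant factors (1,1,1,1,1,1).

The boundary map ∂_2: C_2 → C_1 acts by ∂[p,q,r] = [q,r] − [p,r] + [p,q]. For instance
  ∂[v_1,v_5,v_6] = [v_5,v_6] − [v_1,v_6] + [v_1,v_5],
  ∂[v_4,v_5,v_6] = [v_5,v_6] − [v_4,v_6] + [v_4,v_5].
This gives a 10×3 integer matrix of rank 3; reducing to Smith normal form yields diagonal entries (1,1,1).

Now H_k = ker ∂_k / im ∂_{k+1}, so:

  H_0: rank C_0 − rank ∂_1 = 7 − 6 = 1, and the invariant factors of ∂_1 are all 1, so H_0 = Z.
  H_1: rank ker ∂_1 − rank ∂_2 = (10 − 6) − 3 = 1, and the invariant factors of ∂_2 are all 1, so H_1 = Z.
  H_2: rank ker ∂_2 − rank ∂_3 = (3 − 3) − 0 = 0, and there is no ∂_3, so H_2 = 0.

H_0 = Z,  H_1 = Z,  H_2 = 0.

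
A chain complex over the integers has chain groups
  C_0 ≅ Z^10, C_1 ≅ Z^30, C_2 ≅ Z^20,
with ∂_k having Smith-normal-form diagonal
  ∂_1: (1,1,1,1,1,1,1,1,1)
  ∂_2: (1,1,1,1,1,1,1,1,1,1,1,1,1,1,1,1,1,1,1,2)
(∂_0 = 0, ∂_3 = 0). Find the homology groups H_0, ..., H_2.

H_0 ≅ Z,  H_1 ≅ Z ⊕ Z/2Z,  H_2 = 0.

H_0: b_0 = 10 − 0 − 9 = 1; torsion from ∂_1 factors > 1: none. So H_0 ≅ Z.
H_1: b_1 = 30 − 9 − 20 = 1; torsion from ∂_2 factors > 1: [2]. So H_1 ≅ Z ⊕ Z/2Z.
H_2: b_2 = 20 − 20 − 0 = 0; torsion from ∂_3 factors > 1: none. So H_2 ≅ 0.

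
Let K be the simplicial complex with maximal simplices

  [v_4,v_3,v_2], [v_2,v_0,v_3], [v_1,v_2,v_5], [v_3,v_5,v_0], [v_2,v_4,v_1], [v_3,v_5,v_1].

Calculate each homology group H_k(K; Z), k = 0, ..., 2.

Fix the vertex order v_0 < v_1 < v_2 < v_3 < v_4 < v_5 and write every simplex with vertices in increasing order. Then dim K = 2 and the simplices of K are:

  0-simplices (6): [v_0], [v_1], [v_2], [v_3], [v_4], [v_5]
  1-simplices (12): [v_0,v_2], [v_0,v_3], [v_0,v_5], [v_1,v_2], [v_1,v_3], [v_1,v_4], [v_1,v_5], [v_2,v_3], [v_2,v_4], [v_2,v_5], [v_3,v_4], [v_3,v_5]
  2-simplices (6): [v_0,v_2,v_3], [v_0,v_3,v_5], [v_1,v_2,v_4], [v_1,v_2,v_5], [v_1,v_3,v_5], [v_2,v_3,v_4]

so the chain groups are C_0 ≅ Z^6, C_1 ≅ Z^12, C_2 ≅ Z^6.

The boundary map ∂_1: C_1 → C_0 is given by ∂[p,q] = [q] − [p]. For instance
  ∂[v_2,v_5] = [v_5] − [v_2].
The 6×12 boundary matrix has rank 5 and Smith normal form diag(1,1,1,1,1).

Boundary ∂_2: C_2 → C_1 maps a triangle to the signed sum of its edges. For instance
  ∂[v_1,v_3,v_5] = [v_3,v_5] − [v_1,v_5] + [v_1,v_3],
  ∂[v_1,v_2,v_4] = [v_2,v_4] − [v_1,v_4] + [v_1,v_2].
The 12×6 boundary matrix has rank 6 and Smith normal form diag(1,1,1,1,1,1).

Computing H_k = (kernel of ∂_k) / (image of ∂_{k+1}):

  H_0: rank C_0 − rank ∂_1 = 6 − 5 = 1, and the invariant factors of ∂_1 are all 1, so H_0 = Z.
  H_1: rank ker ∂_1 − rank ∂_2 = (12 − 5) − 6 = 1, and the invariant factors of ∂_2 are all 1, so H_1 = Z.
  H_2: rank ker ∂_2 − rank ∂_3 = (6 − 6) − 0 = 0, and there is no ∂_3, so H_2 = 0.

(K is a triangulation of the cylinder S^1 x I.)

H_0 = Z,  H_1 = Z,  H_2 = 0.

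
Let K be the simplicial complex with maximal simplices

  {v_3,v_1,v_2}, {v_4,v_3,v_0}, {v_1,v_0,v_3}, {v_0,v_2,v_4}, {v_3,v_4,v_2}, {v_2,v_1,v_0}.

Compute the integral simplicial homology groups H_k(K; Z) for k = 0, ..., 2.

Take the total order v_0 < v_1 < v_2 < v_3 < v_4 on the vertex set. Then K (dimension 2) consists of the simplices:

  0-simplices (5): [v_0], [v_1], [v_2], [v_3], [v_4]
  1-simplices (9): [v_0,v_1], [v_0,v_2], [v_0,v_3], [v_0,v_4], [v_1,v_2], [v_1,v_3], [v_2,v_3], [v_2,v_4], [v_3,v_4]
  2-simplices (6): [v_0,v_1,v_2], [v_0,v_1,v_3], [v_0,v_2,v_4], [v_0,v_3,v_4], [v_1,v_2,v_3], [v_2,v_3,v_4]

so the chain groups are C_0 ≅ Z^5, C_1 ≅ Z^9, C_2 ≅ Z^6.

∂_1: C_1 → C_0 is given by ∂[p,q] = [q] − [p]. For instance
  ∂[v_1,v_3] = [v_3] − [v_1].
The resulting 5×9 matrix has rank 4, and its Smith normal form has invariant factors (1,1,1,1).

The boundary map ∂_2: C_2 → C_1 sends each 2-simplex [p,q,r] to [q,r] − [p,r] + [p,q]. For instance
  ∂[v_0,v_3,v_4] = [v_3,v_4] − [v_0,v_4] + [v_0,v_3],
  ∂[v_2,v_3,v_4] = [v_3,v_4] − [v_2,v_4] + [v_2,v_3].
The resulting 9×6 matrix has rank 5, and its Smith normal form has invariant factors (1,1,1,1,1).

Computing H_k = (kernel of ∂_k) / (image of ∂_{k+1}):

  H_0: rank C_0 − rank ∂_1 = 5 − 4 = 1, and the invariant factors of ∂_1 are all 1, so H_0 ≅ Z.
  H_1: rank ker ∂_1 − rank ∂_2 = (9 − 4) − 5 = 0, and the invariant factors of ∂_2 are all 1, so H_1 ≅ 0.
  H_2: rank ker ∂_2 − rank ∂_3 = (6 − 5) − 0 = 1, and there is no ∂_3, so H_2 ≅ Z.

H_0 = Z,  H_1 = 0,  H_2 = Z.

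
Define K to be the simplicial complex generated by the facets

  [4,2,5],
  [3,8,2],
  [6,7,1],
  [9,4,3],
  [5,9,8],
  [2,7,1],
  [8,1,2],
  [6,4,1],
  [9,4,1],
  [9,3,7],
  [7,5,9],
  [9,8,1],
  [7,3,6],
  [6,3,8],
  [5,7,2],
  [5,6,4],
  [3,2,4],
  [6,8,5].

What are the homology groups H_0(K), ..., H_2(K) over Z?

Fix the vertex order 1 < 2 < 3 < 4 < 5 < 6 < 7 < 8 < 9 and write every simplex with vertices in increasing order. Then dim K = 2 and the simplices of K are:

  0-simplices (9): [1], [2], [3], [4], [5], [6], [7], [8], [9]
  1-simplices (27): (27 of them)
  2-simplices (18): [1,2,7], [1,2,8], [1,4,6], [1,4,9], [1,6,7], [1,8,9], [2,3,4], [2,3,8], [2,4,5], [2,5,7], [3,4,9], [3,6,7], [3,6,8], [3,7,9], [4,5,6], [5,6,8], [5,7,9], [5,8,9]

Hence C_0 ≅ Z^9, C_1 ≅ Z^27, C_2 ≅ Z^18.

∂_1: C_1 → C_0 is given by ∂[p,q] = [q] − [p]. For instance
  ∂[4,6] = [6] − [4].
The resulting 9×27 matrix has rank 8, and its Smith normal form has invariant factors (1,1,1,1,1,1,1,1).

Boundary ∂_2: C_2 → C_1 maps a triangle to the signed sum of its edges. For instance
  ∂[4,5,6] = [5,6] − [4,6] + [4,5],
  ∂[3,6,7] = [6,7] − [3,7] + [3,6].
The resulting 27×18 matrix has rank 17, and its Smith normal form has invariant factors (1,1,1,1,1,1,1,1,1,1,1,1,1,1,1,1,1).

Now H_k = ker ∂_k / im ∂_{k+1}, so:

  H_0: rank C_0 − rank ∂_1 = 9 − 8 = 1, and the invariant factors of ∂_1 are all 1, so H_0 ≅ Z.
  H_1: rank ker ∂_1 − rank ∂_2 = (27 − 8) − 17 = 2, and the invariant factors of ∂_2 are all 1, so H_1 ≅ Z^2.
  H_2: rank ker ∂_2 − rank ∂_3 = (18 − 17) − 0 = 1, and there is no ∂_3, so H_2 ≅ Z.

As a check, the Euler characteristic is 9 − 27 + 18 = 0, which agrees with 1 − 2 + 1 = 0.
(K is a triangulation of the torus T^2.)

H_0 = Z,  H_1 = Z^2,  H_2 = Z.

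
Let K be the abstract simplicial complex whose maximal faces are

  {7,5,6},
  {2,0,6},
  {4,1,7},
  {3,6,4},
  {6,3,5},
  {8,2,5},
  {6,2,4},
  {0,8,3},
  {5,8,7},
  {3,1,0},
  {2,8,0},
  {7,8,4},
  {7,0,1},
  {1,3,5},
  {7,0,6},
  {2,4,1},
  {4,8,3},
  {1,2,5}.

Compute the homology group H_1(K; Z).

H_1 = Z^2.

We work with the vertex ordering 0 < 1 < 2 < 3 < 4 < 5 < 6 < 7 < 8. The simplices of K, each written with vertices in increasing order, are:

  0-simplices (9): [0], [1], [2], [3], [4], [5], [6], [7], [8]
  1-simplices (27): (27 of them)
  2-simplices (18): [0,1,3], [0,1,7], [0,2,6], [0,2,8], [0,3,8], [0,6,7], [1,2,4], [1,2,5], [1,3,5], [1,4,7], [2,4,6], [2,5,8], [3,4,6], [3,4,8], [3,5,6], [4,7,8], [5,6,7], [5,7,8]

so the chain groups are C_0 ≅ Z^9, C_1 ≅ Z^27, C_2 ≅ Z^18.

The boundary map ∂_1: C_1 → C_0 maps an edge to its endpoints' difference, ∂[p,q] = q − p. For instance
  ∂[6,7] = [7] − [6].
The resulting 9×27 matrix has rank 8, and its Smith normal form has invariant factors (1,1,1,1,1,1,1,1).

∂_2: C_2 → C_1 sends each 2-simplex [p,q,r] to [q,r] − [p,r] + [p,q]. For instance
  ∂[5,7,8] = [7,8] − [5,8] + [5,7],
  ∂[1,4,7] = [4,7] − [1,7] + [1,4].
The 27×18 boundary matrix has rank 17 and Smith normal form diag(1,1,1,1,1,1,1,1,1,1,1,1,1,1,1,1,1).

From H_k ≅ ker(∂_k) / im(∂_{k+1}) we obtain:

  H_1: rank ker ∂_1 − rank ∂_2 = (27 − 8) − 17 = 2, and the invariant factors of ∂_2 are all 1, so H_1 ≅ Z^2.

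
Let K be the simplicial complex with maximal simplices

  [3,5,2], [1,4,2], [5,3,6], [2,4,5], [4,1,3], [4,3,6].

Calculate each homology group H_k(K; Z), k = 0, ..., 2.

H_0 ≅ Z,  H_1 ≅ Z,  H_2 = 0.

We work with the vertex ordering 1 < 2 < 3 < 4 < 5 < 6. The simplices of K, each written with vertices in increasing order, are:

  0-simplices (6): [1], [2], [3], [4], [5], [6]
  1-simplices (12): [1,2], [1,3], [1,4], [2,3], [2,4], [2,5], [3,4], [3,5], [3,6], [4,5], [4,6], [5,6]
  2-simplices (6): [1,2,4], [1,3,4], [2,3,5], [2,4,5], [3,4,6], [3,5,6]

giving chain groups C_0 ≅ Z^6, C_1 ≅ Z^12, C_2 ≅ Z^6.

The boundary map ∂_1: C_1 → C_0 is given by ∂[p,q] = [q] − [p]. For instance
  ∂[3,6] = [6] − [3].
The resulting 6×12 matrix has rank 5, and its Smith normal form has invariant factors (1,1,1,1,1).

Boundary ∂_2: C_2 → C_1 acts by ∂[p,q,r] = [q,r] − [p,r] + [p,q]. For instance
  ∂[1,2,4] = [2,4] − [1,4] + [1,2],
  ∂[3,5,6] = [5,6] − [3,6] + [3,5].
As a 12×6 matrix over Z this has rank 6, with invariant factors (1,1,1,1,1,1).

From H_k ≅ ker(∂_k) / im(∂_{k+1}) we obtain:

  H_0: rank C_0 − rank ∂_1 = 6 − 5 = 1, and the invariant factors of ∂_1 are all 1, so H_0 = Z.
  H_1: rank ker ∂_1 − rank ∂_2 = (12 − 5) − 6 = 1, and the invariant factors of ∂_2 are all 1, so H_1 = Z.
  H_2: rank ker ∂_2 − rank ∂_3 = (6 − 6) − 0 = 0, and there is no ∂_3, so H_2 = 0.

(K is a triangulation of the cylinder S^1 x I.)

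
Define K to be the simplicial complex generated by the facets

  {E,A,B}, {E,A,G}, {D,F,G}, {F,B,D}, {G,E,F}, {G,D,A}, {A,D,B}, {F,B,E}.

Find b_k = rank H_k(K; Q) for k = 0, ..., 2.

K has 6 vertices, 12 edges, 8 triangles.
rank ∂_0 = 0, rank ∂_1 = 5 ⇒ b_0 = 6 − 0 − 5 = 1; all invariant factors of ∂_1 are 1 so no torsion. So H_0 = Z.
rank ∂_1 = 5, rank ∂_2 = 7 ⇒ b_1 = 12 − 5 − 7 = 0; all invariant factors of ∂_2 are 1 so no torsion. So H_1 = 0.
rank ∂_2 = 7, rank ∂_3 = 0 ⇒ b_2 = 8 − 7 − 0 = 1. So H_2 = Z.

b_0 = 1, b_1 = 0, b_2 = 1.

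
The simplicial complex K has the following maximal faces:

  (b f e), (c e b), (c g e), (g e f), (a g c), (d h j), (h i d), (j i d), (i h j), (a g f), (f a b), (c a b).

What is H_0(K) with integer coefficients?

We work with the vertex ordering a < b < c < d < e < f < g < h < i < j. The simplices of K, each written with vertices in increasing order, are:

  0-simplices (10): a, b, c, d, e, f, g, h, i, j
  1-simplices (18): ab, ac, af, ag, bc, be, bf, ce, cg, dh, di, dj, ef, eg, fg, hi, hj, ij
  2-simplices (12): abc, abf, acg, afg, bce, bef, ceg, dhi, dhj, dij, efg, hij

Hence C_0 ≅ Z^10, C_1 ≅ Z^18, C_2 ≅ Z^12.

Boundary ∂_1: C_1 → C_0 is given by ∂[p,q] = [q] − [p].
This gives a 10×18 integer matrix of rank 8; reducing to Smith normal form yields diagonal entries (1,1,1,1,1,1,1,1).

∂_2: C_2 → C_1 acts by ∂[p,q,r] = [q,r] − [p,r] + [p,q]. For instance
  ∂dij = ij − dj + di,
  ∂abc = bc − ac + ab.
This gives a 18×12 integer matrix of rank 10; reducing to Smith normal form yields diagonal entries (1,1,1,1,1,1,1,1,1,1).

Now H_k = ker ∂_k / im ∂_{k+1}, so:

  H_0: rank C_0 − rank ∂_1 = 10 − 8 = 2, and the invariant factors of ∂_1 are all 1, so H_0 = Z^2.

H_0 = Z^2.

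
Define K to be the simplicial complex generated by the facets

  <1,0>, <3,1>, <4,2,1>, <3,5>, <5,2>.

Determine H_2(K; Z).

H_2 ≅ 0.

We work with the vertex ordering 0 < 1 < 2 < 3 < 4 < 5. The simplices of K, each written with vertices in increasing order, are:

  0-simplices (6): [0], [1], [2], [3], [4], [5]
  1-simplices (7): [0,1], [1,2], [1,3], [1,4], [2,4], [2,5], [3,5]
  2-simplices (1): [1,2,4]

so the chain groups are C_0 ≅ Z^6, C_1 ≅ Z^7, C_2 ≅ Z^1.

∂_1: C_1 → C_0 sends each edge [p,q] (with p < q) to q − p. For instance
  ∂[2,5] = [5] − [2].
This gives a 6×7 integer matrix of rank 5; reducing to Smith normal form yields diagonal entries (1,1,1,1,1).

Boundary ∂_2: C_2 → C_1 acts by ∂[p,q,r] = [q,r] − [p,r] + [p,q]. For instance
  ∂[1,2,4] = [2,4] − [1,4] + [1,2].
This gives a 7×1 integer matrix of rank 1; reducing to Smith normal form yields diagonal entries (1).

Reading off H_k = ker ∂_k / im ∂_{k+1}:

  H_2: rank ker ∂_2 − rank ∂_3 = (1 − 1) − 0 = 0, and there is no ∂_3, so H_2 ≅ 0.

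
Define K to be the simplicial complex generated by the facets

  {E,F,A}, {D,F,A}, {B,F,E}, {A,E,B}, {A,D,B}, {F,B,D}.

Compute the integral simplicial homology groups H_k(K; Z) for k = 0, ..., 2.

Order the vertices as A < B < D < E < F. Listing each simplex with vertices in this order, K has dimension 2 with simplices:

  0-simplices (5): A, B, D, E, F
  1-simplices (9): AB, AD, AE, AF, BD, BE, BF, DF, EF
  2-simplices (6): ABD, ABE, ADF, AEF, BDF, BEF

giving chain groups C_0 ≅ Z^5, C_1 ≅ Z^9, C_2 ≅ Z^6.

The boundary map ∂_1: C_1 → C_0 sends each edge [p,q] (with p < q) to q − p.
As a 5×9 matrix over Z this has rank 4, with invariant factors (1,1,1,1).

The boundary map ∂_2: C_2 → C_1 sends each 2-simplex [p,q,r] to [q,r] − [p,r] + [p,q]. For instance
  ∂ADF = DF − AF + AD,
  ∂ABD = BD − AD + AB.
This gives a 9×6 integer matrix of rank 5; reducing to Smith normal form yields diagonal entries (1,1,1,1,1).

From H_k ≅ ker(∂_k) / im(∂_{k+1}) we obtain:

  H_0: rank C_0 − rank ∂_1 = 5 − 4 = 1, and the invariant factors of ∂_1 are all 1, so H_0 = Z.
  H_1: rank ker ∂_1 − rank ∂_2 = (9 − 4) − 5 = 0, and the invariant factors of ∂_2 are all 1, so H_1 = 0.
  H_2: rank ker ∂_2 − rank ∂_3 = (6 − 5) − 0 = 1, and there is no ∂_3, so H_2 = Z.

As a check, the Euler characteristic is 5 − 9 + 6 = 2, which agrees with 1 − 0 + 1 = 2.
(K is a triangulation of the 2-sphere S^2.)

H_0 ≅ Z,  H_1 = 0,  H_2 ≅ Z.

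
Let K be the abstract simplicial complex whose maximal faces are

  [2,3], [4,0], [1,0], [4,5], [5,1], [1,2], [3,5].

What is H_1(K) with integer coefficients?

H_1 = Z^2.

K has 6 vertices, 7 edges.
rank ∂_1 = 5, rank ∂_2 = 0 ⇒ b_1 = 7 − 5 − 0 = 2. So H_1 = Z^2.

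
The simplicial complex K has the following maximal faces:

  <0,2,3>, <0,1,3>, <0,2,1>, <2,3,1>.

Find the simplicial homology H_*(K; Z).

Take the total order 0 < 1 < 2 < 3 on the vertex set. Then K (dimension 2) consists of the simplices:

  0-simplices (4): [0], [1], [2], [3]
  1-simplices (6): [0,1], [0,2], [0,3], [1,2], [1,3], [2,3]
  2-simplices (4): [0,1,2], [0,1,3], [0,2,3], [1,2,3]

giving chain groups C_0 ≅ Z^4, C_1 ≅ Z^6, C_2 ≅ Z^4.

Boundary ∂_1: C_1 → C_0 is given by ∂[p,q] = [q] − [p].
As a 4×6 matrix over Z this has rank 3, with invariant factors (1,1,1).

∂_2: C_2 → C_1 sends each 2-simplex [p,q,r] to [q,r] − [p,r] + [p,q]. For instance
  ∂[0,2,3] = [2,3] − [0,3] + [0,2],
  ∂[1,2,3] = [2,3] − [1,3] + [1,2].
This gives a 6×4 integer matrix of rank 3; reducing to Smith normal form yields diagonal entries (1,1,1).

Now H_k = ker ∂_k / im ∂_{k+1}, so:

  H_0: rank C_0 − rank ∂_1 = 4 − 3 = 1, and the invariant factors of ∂_1 are all 1, so H_0 ≅ Z.
  H_1: rank ker ∂_1 − rank ∂_2 = (6 − 3) − 3 = 0, and the invariant factors of ∂_2 are all 1, so H_1 ≅ 0.
  H_2: rank ker ∂_2 − rank ∂_3 = (4 − 3) − 0 = 1, and there is no ∂_3, so H_2 ≅ Z.

As a check, the Euler characteristic is 4 − 6 + 4 = 2, which agrees with 1 − 0 + 1 = 2.
(K is a triangulation of the 2-sphere S^2.)

H_0 = Z,  H_1 = 0,  H_2 = Z.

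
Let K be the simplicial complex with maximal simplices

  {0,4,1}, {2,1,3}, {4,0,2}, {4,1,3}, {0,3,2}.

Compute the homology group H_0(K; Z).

H_0 = Z.

Order the vertices as 0 < 1 < 2 < 3 < 4. Listing each simplex with vertices in this order, K has dimension 2 with simplices:

  0-simplices (5): [0], [1], [2], [3], [4]
  1-simplices (10): [0,1], [0,2], [0,3], [0,4], [1,2], [1,3], [1,4], [2,3], [2,4], [3,4]
  2-simplices (5): [0,1,4], [0,2,3], [0,2,4], [1,2,3], [1,3,4]

so the chain groups are C_0 ≅ Z^5, C_1 ≅ Z^10, C_2 ≅ Z^5.

Boundary ∂_1: C_1 → C_0 is given by ∂[p,q] = [q] − [p]. For instance
  ∂[0,1] = [1] − [0].
This gives a 5×10 integer matrix of rank 4; reducing to Smith normal form yields diagonal entries (1,1,1,1).

∂_2: C_2 → C_1 sends each 2-simplex [p,q,r] to [q,r] − [p,r] + [p,q]. For instance
  ∂[0,1,4] = [1,4] − [0,4] + [0,1],
  ∂[1,2,3] = [2,3] − [1,3] + [1,2].
The 10×5 boundary matrix has rank 5 and Smith normal form diag(1,1,1,1,1).

Now H_k = ker ∂_k / im ∂_{k+1}, so:

  H_0: rank C_0 − rank ∂_1 = 5 − 4 = 1, and the invariant factors of ∂_1 are all 1, so H_0 ≅ Z.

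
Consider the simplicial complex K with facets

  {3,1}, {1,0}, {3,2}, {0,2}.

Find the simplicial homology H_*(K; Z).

Take the total order 0 < 1 < 2 < 3 on the vertex set. Then K (dimension 1) consists of the simplices:

  0-simplices (4): [0], [1], [2], [3]
  1-simplices (4): [0,1], [0,2], [1,3], [2,3]

so the chain groups are C_0 ≅ Z^4, C_1 ≅ Z^4.

Boundary ∂_1: C_1 → C_0 is given by ∂[p,q] = [q] − [p]. For instance
  ∂[1,3] = [3] − [1].
As a 4×4 matrix over Z this has rank 3, with invariant factors (1,1,1).

Computing H_k = (kernel of ∂_k) / (image of ∂_{k+1}):

  H_0: rank C_0 − rank ∂_1 = 4 − 3 = 1, and the invariant factors of ∂_1 are all 1, so H_0 = Z.
  H_1: rank ker ∂_1 − rank ∂_2 = (4 − 3) − 0 = 1, and there is no ∂_2, so H_1 = Z.

(K is a triangulation of the circle S^1.)

H_0 = Z,  H_1 = Z.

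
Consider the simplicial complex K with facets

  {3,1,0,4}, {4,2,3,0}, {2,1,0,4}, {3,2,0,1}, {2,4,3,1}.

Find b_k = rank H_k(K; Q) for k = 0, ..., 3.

b_0 = 1, b_1 = 0, b_2 = 0, b_3 = 1.

Fix the vertex order 0 < 1 < 2 < 3 < 4 and write every simplex with vertices in increasing order. Then dim K = 3 and the simplices of K are:

  0-simplices (5): [0], [1], [2], [3], [4]
  1-simplices (10): [0,1], [0,2], [0,3], [0,4], [1,2], [1,3], [1,4], [2,3], [2,4], [3,4]
  2-simplices (10): [0,1,2], [0,1,3], [0,1,4], [0,2,3], [0,2,4], [0,3,4], [1,2,3], [1,2,4], [1,3,4], [2,3,4]
  3-simplices (5): [0,1,2,3], [0,1,2,4], [0,1,3,4], [0,2,3,4], [1,2,3,4]

Hence C_0 ≅ Z^5, C_1 ≅ Z^10, C_2 ≅ Z^10, C_3 ≅ Z^5.

The boundary map ∂_1: C_1 → C_0 sends each edge [p,q] (with p < q) to q − p. For instance
  ∂[0,1] = [1] − [0].
This gives a 5×10 integer matrix of rank 4; reducing to Smith normal form yields diagonal entries (1,1,1,1).

∂_2: C_2 → C_1 maps a triangle to the signed sum of its edges. For instance
  ∂[0,1,3] = [1,3] − [0,3] + [0,1],
  ∂[0,1,4] = [1,4] − [0,4] + [0,1].
As a 10×10 matrix over Z this has rank 6, with invariant factors (1,1,1,1,1,1).

Boundary ∂_3: C_3 → C_2 sends each 3-simplex σ to the alternating sum Σ_i (−1)^i (σ with its i-th vertex removed). For instance
  ∂[1,2,3,4] = [2,3,4] − [1,3,4] + [1,2,4] − [1,2,3],
  ∂[0,2,3,4] = [2,3,4] − [0,3,4] + [0,2,4] − [0,2,3].
As a 10×5 matrix over Z this has rank 4, with invariant factors (1,1,1,1).

From H_k ≅ ker(∂_k) / im(∂_{k+1}) we obtain:

  H_0: rank C_0 − rank ∂_1 = 5 − 4 = 1, and the invariant factors of ∂_1 are all 1, so H_0 = Z.
  H_1: rank ker ∂_1 − rank ∂_2 = (10 − 4) − 6 = 0, and the invariant factors of ∂_2 are all 1, so H_1 = 0.
  H_2: rank ker ∂_2 − rank ∂_3 = (10 − 6) − 4 = 0, and the invariant factors of ∂_3 are all 1, so H_2 = 0.
  H_3: rank ker ∂_3 − rank ∂_4 = (5 − 4) − 0 = 1, and there is no ∂_4, so H_3 = Z.

Hence the Betti numbers are b_0 = 1, b_1 = 0, b_2 = 0, b_3 = 1.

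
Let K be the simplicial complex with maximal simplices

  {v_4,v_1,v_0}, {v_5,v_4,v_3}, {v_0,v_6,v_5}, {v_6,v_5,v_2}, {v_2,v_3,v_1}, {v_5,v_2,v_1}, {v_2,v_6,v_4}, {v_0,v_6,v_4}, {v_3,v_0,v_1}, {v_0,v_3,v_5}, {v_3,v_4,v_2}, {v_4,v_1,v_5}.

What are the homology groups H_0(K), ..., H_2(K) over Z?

Take the total order v_0 < v_1 < v_2 < v_3 < v_4 < v_5 < v_6 on the vertex set. Then K (dimension 2) consists of the simplices:

  0-simplices (7): [v_0], [v_1], [v_2], [v_3], [v_4], [v_5], [v_6]
  1-simplices (18): (18 of them)
  2-simplices (12): (12 of them)

giving chain groups C_0 ≅ Z^7, C_1 ≅ Z^18, C_2 ≅ Z^12.

∂_1: C_1 → C_0 maps an edge to its endpoints' difference, ∂[p,q] = q − p.
The resulting 7×18 matrix has rank 6, and its Smith normal form has invariant factors (1,1,1,1,1,1).

∂_2: C_2 → C_1 acts by ∂[p,q,r] = [q,r] − [p,r] + [p,q]. For instance
  ∂[v_0,v_5,v_6] = [v_5,v_6] − [v_0,v_6] + [v_0,v_5],
  ∂[v_0,v_4,v_6] = [v_4,v_6] − [v_0,v_6] + [v_0,v_4].
This gives a 18×12 integer matrix of rank 12; reducing to Smith normal form yields diagonal entries (1,1,1,1,1,1,1,1,1,1,1,2).

From H_k ≅ ker(∂_k) / im(∂_{k+1}) we obtain:

  H_0: rank C_0 − rank ∂_1 = 7 − 6 = 1, and the invariant factors of ∂_1 are all 1, so H_0 = Z.
  H_1: rank ker ∂_1 − rank ∂_2 = (18 − 6) − 12 = 0, and ∂_2 has invariant factor 2 > 1, so H_1 = Z/2.
  H_2: rank ker ∂_2 − rank ∂_3 = (12 − 12) − 0 = 0, and there is no ∂_3, so H_2 = 0.

H_0 ≅ Z,  H_1 ≅ Z/2,  H_2 = 0.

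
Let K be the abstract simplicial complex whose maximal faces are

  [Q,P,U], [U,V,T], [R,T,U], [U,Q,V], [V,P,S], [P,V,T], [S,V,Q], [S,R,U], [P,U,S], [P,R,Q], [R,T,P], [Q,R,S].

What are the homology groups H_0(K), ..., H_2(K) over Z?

H_0 ≅ Z,  H_1 ≅ Z/2,  H_2 = 0.

Take the total order P < Q < R < S < T < U < V on the vertex set. Then K (dimension 2) consists of the simplices:

  0-simplices (7): P, Q, R, S, T, U, V
  1-simplices (18): PQ, PR, PS, PT, PU, PV, QR, QS, QU, QV, RS, RT, RU, SU, SV, TU, TV, UV
  2-simplices (12): PQR, PQU, PRT, PSU, PSV, PTV, QRS, QSV, QUV, RSU, RTU, TUV

so the chain groups are C_0 ≅ Z^7, C_1 ≅ Z^18, C_2 ≅ Z^12.

Boundary ∂_1: C_1 → C_0 maps an edge to its endpoints' difference, ∂[p,q] = q − p.
The resulting 7×18 matrix has rank 6, and its Smith normal form has invariant factors (1,1,1,1,1,1).

∂_2: C_2 → C_1 sends each 2-simplex [p,q,r] to [q,r] − [p,r] + [p,q]. For instance
  ∂QRS = RS − QS + QR,
  ∂PQU = QU − PU + PQ.
This gives a 18×12 integer matrix of rank 12; reducing to Smith normal form yields diagonal entries (1,1,1,1,1,1,1,1,1,1,1,2).

Now H_k = ker ∂_k / im ∂_{k+1}, so:

  H_0: rank C_0 − rank ∂_1 = 7 − 6 = 1, and the invariant factors of ∂_1 are all 1, so H_0 = Z.
  H_1: rank ker ∂_1 − rank ∂_2 = (18 − 6) − 12 = 0, and ∂_2 has invariant factor 2 > 1, so H_1 = Z/2.
  H_2: rank ker ∂_2 − rank ∂_3 = (12 − 12) − 0 = 0, and there is no ∂_3, so H_2 = 0.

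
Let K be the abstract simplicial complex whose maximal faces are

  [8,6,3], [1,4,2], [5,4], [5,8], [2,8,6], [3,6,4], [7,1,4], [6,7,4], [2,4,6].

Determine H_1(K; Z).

Order the vertices as 1 < 2 < 3 < 4 < 5 < 6 < 7 < 8. Listing each simplex with vertices in this order, K has dimension 2 with simplices:

  0-simplices (8): [1], [2], [3], [4], [5], [6], [7], [8]
  1-simplices (15): [1,2], [1,4], [1,7], [2,4], [2,6], [2,8], [3,4], [3,6], [3,8], [4,5], [4,6], [4,7], [5,8], [6,7], [6,8]
  2-simplices (7): [1,2,4], [1,4,7], [2,4,6], [2,6,8], [3,4,6], [3,6,8], [4,6,7]

giving chain groups C_0 ≅ Z^8, C_1 ≅ Z^15, C_2 ≅ Z^7.

The boundary map ∂_1: C_1 → C_0 sends each edge [p,q] (with p < q) to q − p. For instance
  ∂[1,7] = [7] − [1].
The resulting 8×15 matrix has rank 7, and its Smith normal form has invariant factors (1,1,1,1,1,1,1).

∂_2: C_2 → C_1 maps a triangle to the signed sum of its edges. For instance
  ∂[1,4,7] = [4,7] − [1,7] + [1,4],
  ∂[3,4,6] = [4,6] − [3,6] + [3,4].
The resulting 15×7 matrix has rank 7, and its Smith normal form has invariant factors (1,1,1,1,1,1,1).

Computing H_k = (kernel of ∂_k) / (image of ∂_{k+1}):

  H_1: rank ker ∂_1 − rank ∂_2 = (15 − 7) − 7 = 1, and the invariant factors of ∂_2 are all 1, so H_1 = Z.

H_1 = Z.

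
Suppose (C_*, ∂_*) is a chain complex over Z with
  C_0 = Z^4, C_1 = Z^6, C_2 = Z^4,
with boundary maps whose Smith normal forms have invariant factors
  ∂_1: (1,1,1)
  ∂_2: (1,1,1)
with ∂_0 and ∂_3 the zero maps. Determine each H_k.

H_0 ≅ Z,  H_1 = 0,  H_2 ≅ Z.

H_0: b_0 = 4 − 0 − 3 = 1; torsion from ∂_1 factors > 1: none. So H_0 ≅ Z.
H_1: b_1 = 6 − 3 − 3 = 0; torsion from ∂_2 factors > 1: none. So H_1 ≅ 0.
H_2: b_2 = 4 − 3 − 0 = 1; torsion from ∂_3 factors > 1: none. So H_2 ≅ Z.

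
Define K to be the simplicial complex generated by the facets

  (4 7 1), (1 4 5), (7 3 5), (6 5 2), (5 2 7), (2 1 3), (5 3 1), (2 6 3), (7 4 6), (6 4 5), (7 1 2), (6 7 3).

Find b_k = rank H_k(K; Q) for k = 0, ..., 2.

b_0 = 1, b_1 = 0, b_2 = 0.

Fix the vertex order 1 < 2 < 3 < 4 < 5 < 6 < 7 and write every simplex with vertices in increasing order. Then dim K = 2 and the simplices of K are:

  0-simplices (7): [1], [2], [3], [4], [5], [6], [7]
  1-simplices (18): [1,2], [1,3], [1,4], [1,5], [1,7], [2,3], [2,5], [2,6], [2,7], [3,5], [3,6], [3,7], [4,5], [4,6], [4,7], [5,6], [5,7], [6,7]
  2-simplices (12): [1,2,3], [1,2,7], [1,3,5], [1,4,5], [1,4,7], [2,3,6], [2,5,6], [2,5,7], [3,5,7], [3,6,7], [4,5,6], [4,6,7]

Hence C_0 ≅ Z^7, C_1 ≅ Z^18, C_2 ≅ Z^12.

Boundary ∂_1: C_1 → C_0 sends each edge [p,q] (with p < q) to q − p.
The 7×18 boundary matrix has rank 6 and Smith normal form diag(1,1,1,1,1,1).

The boundary map ∂_2: C_2 → C_1 acts by ∂[p,q,r] = [q,r] − [p,r] + [p,q]. For instance
  ∂[2,5,7] = [5,7] − [2,7] + [2,5],
  ∂[1,2,3] = [2,3] − [1,3] + [1,2].
As a 18×12 matrix over Z this has rank 12, with invariant factors (1,1,1,1,1,1,1,1,1,1,1,2).

Now H_k = ker ∂_k / im ∂_{k+1}, so:

  H_0: rank C_0 − rank ∂_1 = 7 − 6 = 1, and the invariant factors of ∂_1 are all 1, so H_0 = Z.
  H_1: rank ker ∂_1 − rank ∂_2 = (18 − 6) − 12 = 0, and ∂_2 has invariant factor 2 > 1, so H_1 = Z/2.
  H_2: rank ker ∂_2 − rank ∂_3 = (12 − 12) − 0 = 0, and there is no ∂_3, so H_2 = 0.

Hence the Betti numbers are b_0 = 1, b_1 = 0, b_2 = 0.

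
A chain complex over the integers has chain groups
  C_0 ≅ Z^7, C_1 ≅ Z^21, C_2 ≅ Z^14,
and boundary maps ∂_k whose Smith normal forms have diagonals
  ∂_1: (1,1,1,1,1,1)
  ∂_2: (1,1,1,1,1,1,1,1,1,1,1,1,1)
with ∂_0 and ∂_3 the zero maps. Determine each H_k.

H_0 ≅ Z,  H_1 ≅ Z^2,  H_2 ≅ Z.

H_0: b_0 = 7 − 0 − 6 = 1; torsion from ∂_1 factors > 1: none. So H_0 ≅ Z.
H_1: b_1 = 21 − 6 − 13 = 2; torsion from ∂_2 factors > 1: none. So H_1 ≅ Z^2.
H_2: b_2 = 14 − 13 − 0 = 1; torsion from ∂_3 factors > 1: none. So H_2 ≅ Z.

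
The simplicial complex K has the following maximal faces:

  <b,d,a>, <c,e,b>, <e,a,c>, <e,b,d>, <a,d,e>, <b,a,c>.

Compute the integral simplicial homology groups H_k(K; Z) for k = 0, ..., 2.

H_0 = Z,  H_1 = 0,  H_2 = Z.

Order the vertices as a < b < c < d < e. Listing each simplex with vertices in this order, K has dimension 2 with simplices:

  0-simplices (5): a, b, c, d, e
  1-simplices (9): ab, ac, ad, ae, bc, bd, be, ce, de
  2-simplices (6): abc, abd, ace, ade, bce, bde

Hence C_0 ≅ Z^5, C_1 ≅ Z^9, C_2 ≅ Z^6.

Boundary ∂_1: C_1 → C_0 sends each edge [p,q] (with p < q) to q − p.
The resulting 5×9 matrix has rank 4, and its Smith normal form has invariant factors (1,1,1,1).

Boundary ∂_2: C_2 → C_1 sends each 2-simplex [p,q,r] to [q,r] − [p,r] + [p,q]. For instance
  ∂bde = de − be + bd,
  ∂bce = ce − be + bc.
This gives a 9×6 integer matrix of rank 5; reducing to Smith normal form yields diagonal entries (1,1,1,1,1).

Computing H_k = (kernel of ∂_k) / (image of ∂_{k+1}):

  H_0: rank C_0 − rank ∂_1 = 5 − 4 = 1, and the invariant factors of ∂_1 are all 1, so H_0 = Z.
  H_1: rank ker ∂_1 − rank ∂_2 = (9 − 4) − 5 = 0, and the invariant factors of ∂_2 are all 1, so H_1 = 0.
  H_2: rank ker ∂_2 − rank ∂_3 = (6 − 5) − 0 = 1, and there is no ∂_3, so H_2 = Z.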